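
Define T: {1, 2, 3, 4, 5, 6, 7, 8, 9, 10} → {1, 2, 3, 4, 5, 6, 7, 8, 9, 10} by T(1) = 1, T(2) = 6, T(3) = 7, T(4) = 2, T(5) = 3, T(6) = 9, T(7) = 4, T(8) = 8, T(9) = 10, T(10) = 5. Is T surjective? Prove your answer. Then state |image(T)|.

Every element of the codomain has a preimage: 1 = T(1), 2 = T(4), 3 = T(5), 4 = T(7), 5 = T(10), 6 = T(2), 7 = T(3), 8 = T(8), 9 = T(6), 10 = T(9).
Thus T is surjective.
The image of T is {1, 2, 3, 4, 5, 6, 7, 8, 9, 10}, which has 10 elements.

10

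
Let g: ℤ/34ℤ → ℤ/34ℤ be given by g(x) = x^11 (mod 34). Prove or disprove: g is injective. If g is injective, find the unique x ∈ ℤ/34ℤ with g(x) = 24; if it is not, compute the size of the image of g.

Computing x^11 mod 34 for each x (by repeated squaring, reducing mod 34 at every step), the values g(0), g(1), …, g(33) are: 0, 1, 8, 7, 30, 11, 22, 31, 2, 15, 20, 29, 6, 21, 10, 9, 16, 17, 18, 25, 24, 13, 28, 5, 14, 19, 32, 3, 12, 23, 4, 27, 26, 33.
Every element of ℤ/34ℤ appears exactly once in this list, so g is a bijection, and in particular injective.
Since g is injective, we read off the preimage of 24 from the same table: g(20) = 24, so g⁻¹(24) = 20.

20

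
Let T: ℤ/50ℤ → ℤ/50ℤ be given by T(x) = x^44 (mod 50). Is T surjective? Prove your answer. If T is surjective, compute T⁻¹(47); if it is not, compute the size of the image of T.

T(1) = 1^44 = 1.
T(7): Repeated squaring mod 50: 7^1 ≡ 7, 7^2 ≡ 7² = 49, 7^4 ≡ 49² = 2401 ≡ 1, 7^8 ≡ 1² = 1, 7^16 ≡ 1² = 1, 7^32 ≡ 1² = 1. Since 44 = 32 + 8 + 4, 7^44 ≡ 1·1·1: 1·1 = 1, then 1·1 = 1. So 7^44 ≡ 1 (mod 50).
So T(1) = T(7) = 1 while 1 ≠ 7, therefore T is not injective.
A non-injective map from the 50-element set ℤ/50ℤ to itself takes at most 49 distinct values, so it cannot be surjective. Thus T is not surjective.
Since T is not surjective, we determine |image(T)|. Computing x^44 mod 50 for each x (by repeated squaring, reducing mod 50 at every step), the values T(0), T(1), …, T(49) are: 0, 1, 16, 31, 6, 25, 46, 1, 46, 11, 0, 41, 36, 11, 16, 25, 36, 21, 26, 21, 0, 31, 6, 41, 26, 25, 26, 41, 6, 31, 0, 21, 26, 21, 36, 25, 16, 11, 36, 41, 0, 11, 46, 1, 46, 25, 6, 31, 16, 1.
The distinct values are {0, 1, 6, 11, 16, 21, 25, 26, 31, 36, 41, 46}; there are 12 of them.

12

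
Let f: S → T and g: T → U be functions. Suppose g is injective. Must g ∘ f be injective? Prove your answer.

not injective

No. Take S = {0, 1}, T = U = {0, 1, 2}, f(0) = f(1) = 0, and g = identity (injective).
Then (g ∘ f)(0) = (g ∘ f)(1) = 0 with 0 ≠ 1, so g ∘ f is not injective.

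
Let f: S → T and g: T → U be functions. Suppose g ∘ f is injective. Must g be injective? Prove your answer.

not injective

No. Take S = {1, 2}, T = {1, 2, 3, 4}, U = {1, 2, 3, 4}, f(a) = a for each a ∈ S, and g(b) = 3 if b ∈ {3, 4} else g(b) = b.
Then g ∘ f = f is injective (S ⊂ T and f is the inclusion), but g(3) = g(4) = 3 with 3 ≠ 4, so g is not injective.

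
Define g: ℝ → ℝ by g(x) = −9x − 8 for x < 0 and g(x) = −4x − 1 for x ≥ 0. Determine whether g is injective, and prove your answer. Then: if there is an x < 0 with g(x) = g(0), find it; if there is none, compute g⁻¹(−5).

-7/9

Both pieces are strictly decreasing (slopes −9 and −4), so each is injective on its own interval.
The left piece maps (−∞, 0) onto (−8, ∞); the right piece maps [0, ∞) onto (−∞, −1].
These images overlap. In particular g(0) = −1 (right piece), and solving −9x − 8 = −1 on the left piece gives x = −7/9 < 0.
So g(−7/9) = g(0) with −7/9 ≠ 0, and g is not injective. This x = −7/9 is the requested value below 0.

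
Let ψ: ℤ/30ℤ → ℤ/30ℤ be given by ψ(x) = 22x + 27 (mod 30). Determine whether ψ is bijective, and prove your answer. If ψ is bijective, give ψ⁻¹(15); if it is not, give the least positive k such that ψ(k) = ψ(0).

We have gcd(22, 30) = 2 > 1. Taking s = 0 and t = 15: ψ(0) = 27 and ψ(15) = 22·15 + 27 = 357 ≡ 27 (mod 30).
So ψ(0) = ψ(15) while 0 ≠ 15, therefore ψ is not injective, hence not bijective.
Since ψ is not bijective, we find the least positive k with ψ(k) = ψ(0): this means 22k ≡ 0 (mod 30), i.e. 30 ∣ 22k. Since gcd(22, 30) = 2, dividing through by 2 this holds exactly when 15 ∣ 11k, and as gcd(11, 15) = 1, exactly when 15 ∣ k.
The smallest positive such k is 15.

15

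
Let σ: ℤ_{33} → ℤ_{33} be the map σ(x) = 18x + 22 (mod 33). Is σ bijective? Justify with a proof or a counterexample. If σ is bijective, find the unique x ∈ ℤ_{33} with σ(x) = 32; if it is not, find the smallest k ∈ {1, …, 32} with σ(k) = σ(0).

11

We have gcd(18, 33) = 3 > 1. Taking u = 0 and v = 11: σ(0) = 22 and σ(11) = 18·11 + 22 = 220 ≡ 22 (mod 33).
So σ(0) = σ(11) while 0 ≠ 11, so σ is not injective, hence not bijective.
Since σ is not bijective, we find the least positive k with σ(k) = σ(0): this means 18k ≡ 0 (mod 33), i.e. 33 ∣ 18k. Since gcd(18, 33) = 3, dividing through by 3 this holds exactly when 11 ∣ 6k, and as gcd(6, 11) = 1, exactly when 11 ∣ k.
The smallest positive such k is 11.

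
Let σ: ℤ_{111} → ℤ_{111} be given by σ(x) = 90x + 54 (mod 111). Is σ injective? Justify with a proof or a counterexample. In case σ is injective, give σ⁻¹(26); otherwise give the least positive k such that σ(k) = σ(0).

Recall that σ is injective if σ(x_1) = σ(x_2) implies x_1 = x_2.
We have gcd(90, 111) = 3 > 1. Taking x_1 = 0 and x_2 = 37: σ(0) = 54 and σ(37) = 90·37 + 54 = 3384 ≡ 54 (mod 111).
So σ(0) = σ(37) while 0 ≠ 37, hence σ is not injective.
Since σ is not injective, we find the least positive k with σ(k) = σ(0): this means 90k ≡ 0 (mod 111), i.e. 111 ∣ 90k. Since gcd(90, 111) = 3, dividing through by 3 this holds exactly when 37 ∣ 30k, and as gcd(30, 37) = 1, exactly when 37 ∣ k.
The smallest positive such k is 37.

37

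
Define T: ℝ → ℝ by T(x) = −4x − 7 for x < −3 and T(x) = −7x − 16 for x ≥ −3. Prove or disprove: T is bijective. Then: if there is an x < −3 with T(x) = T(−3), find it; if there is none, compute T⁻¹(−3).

Both pieces are strictly decreasing (slopes −4 and −7), so each is injective on its own interval.
The left piece maps (−∞, −3) onto (5, ∞); the right piece maps [−3, ∞) onto (−∞, 5].
Since 5 = 5, the images partition ℝ: T is injective and surjective, hence bijective.
Because the two images are disjoint, no x < −3 has T(x) = T(−3), so we compute T⁻¹(−3): −3 lies in (−∞, 5], so solve −7x − 16 = −3: x = (−3 + 16)/(−7) = −13/7.

-13/7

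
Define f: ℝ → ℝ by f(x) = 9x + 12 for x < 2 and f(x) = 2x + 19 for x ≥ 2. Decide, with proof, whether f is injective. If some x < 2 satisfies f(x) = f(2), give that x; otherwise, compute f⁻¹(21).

Both pieces are strictly increasing (slopes 9 and 2), so each is injective on its own interval.
The left piece maps (−∞, 2) onto (−∞, 30); the right piece maps [2, ∞) onto [23, ∞).
These images overlap. In particular f(2) = 23 (right piece), and solving 9x + 12 = 23 on the left piece gives x = 11/9 < 2.
So f(11/9) = f(2) with 11/9 ≠ 2, and f is not injective. This x = 11/9 is the requested value below 2.

11/9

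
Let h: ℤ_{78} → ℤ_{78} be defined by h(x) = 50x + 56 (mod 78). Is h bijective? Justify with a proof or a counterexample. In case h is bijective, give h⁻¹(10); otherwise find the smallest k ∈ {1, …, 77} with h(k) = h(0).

39

We have gcd(50, 78) = 2 > 1. Taking s = 0 and t = 39: h(0) = 56 and h(39) = 50·39 + 56 = 2006 ≡ 56 (mod 78).
So h(0) = h(39) while 0 ≠ 39, therefore h is not injective, hence not bijective.
Since h is not bijective, we find the least positive k with h(k) = h(0): this means 50k ≡ 0 (mod 78), i.e. 78 ∣ 50k. Since gcd(50, 78) = 2, dividing through by 2 this holds exactly when 39 ∣ 25k, and as gcd(25, 39) = 1, exactly when 39 ∣ k.
The smallest positive such k is 39.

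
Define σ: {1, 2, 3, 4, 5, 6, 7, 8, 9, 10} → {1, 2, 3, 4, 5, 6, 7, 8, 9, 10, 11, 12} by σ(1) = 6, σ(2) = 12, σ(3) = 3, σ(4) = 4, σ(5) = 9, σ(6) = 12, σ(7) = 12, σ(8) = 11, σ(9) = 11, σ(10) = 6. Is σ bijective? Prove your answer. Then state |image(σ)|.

6

σ(2) = 12 = σ(6) with 2 ≠ 6, so σ is not injective, hence not bijective.
The image of σ is {3, 4, 6, 9, 11, 12}, which has 6 elements.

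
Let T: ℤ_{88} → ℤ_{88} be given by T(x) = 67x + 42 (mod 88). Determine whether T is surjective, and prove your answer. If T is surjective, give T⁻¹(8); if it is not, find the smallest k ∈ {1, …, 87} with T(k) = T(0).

10

Since gcd(67, 88) = 1, 67 is invertible modulo 88. Euclid's algorithm: 88 = 1·67 + 21, 67 = 3·21 + 4, 21 = 5·4 + 1; back-substituting gives 1 = 67·67 − 51·88, so 67⁻¹ ≡ 67 (mod 88).
Then y ↦ 67(y − 42) is a two-sided inverse to T, so every y ∈ ℤ_{88} has a preimage.
Therefore T is surjective.
Since T is surjective, we compute T⁻¹(8): solve 67x + 42 ≡ 8 (mod 88), i.e. 67x ≡ 54 (mod 88).
Multiplying by 67⁻¹ = 67 gives x ≡ 67·54 = 3618 = 41·88 + 10 ≡ 10 (mod 88).
Check: T(10) = 67·10 + 42 = 712 = 8·88 + 8 ≡ 8 (mod 88).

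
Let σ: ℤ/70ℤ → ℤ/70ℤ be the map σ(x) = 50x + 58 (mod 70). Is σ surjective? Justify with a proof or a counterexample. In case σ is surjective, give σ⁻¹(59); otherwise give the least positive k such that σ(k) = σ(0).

7

Since gcd(50, 70) = 10, we have 50x ≡ 0 (mod 10) for all x, so σ(x) ≡ 8 (mod 10).
But 0 ≢ 8 (mod 10), so 0 ∈ ℤ/70ℤ has no preimage. Hence σ is not surjective.
Since σ is not surjective, we find the least positive k with σ(k) = σ(0): this means 50k ≡ 0 (mod 70), i.e. 70 ∣ 50k. Since gcd(50, 70) = 10, dividing through by 10 this holds exactly when 7 ∣ 5k, and as gcd(5, 7) = 1, exactly when 7 ∣ k.
The smallest positive such k is 7.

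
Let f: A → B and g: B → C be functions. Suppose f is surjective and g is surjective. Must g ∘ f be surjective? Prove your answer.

Let c ∈ C. Since g is surjective, there is b ∈ B with g(b) = c. Since f is surjective, there is a ∈ A with f(a) = b.
Then (g ∘ f)(a) = g(b) = c. Therefore g ∘ f is surjective.

surjective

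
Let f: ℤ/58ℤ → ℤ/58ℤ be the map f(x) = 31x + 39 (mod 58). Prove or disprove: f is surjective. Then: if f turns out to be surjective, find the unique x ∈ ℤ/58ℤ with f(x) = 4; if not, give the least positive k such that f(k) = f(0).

55

Since gcd(31, 58) = 1, 31 is invertible modulo 58. Euclid's algorithm: 58 = 1·31 + 27, 31 = 1·27 + 4, 27 = 6·4 + 3, 4 = 1·3 + 1; back-substituting gives 1 = 15·31 − 8·58, so 31⁻¹ ≡ 15 (mod 58).
For any y ∈ ℤ/58ℤ, x = 15(y − 39) mod 58 satisfies f(x) = 31·15(y − 39) + 39 ≡ y (since 31·15 ≡ 1 mod 58). So every y has a preimage.
So f is surjective.
Since f is surjective, we find f⁻¹(4): we need 31x ≡ 4 − 39 ≡ 23 (mod 58). Using 31⁻¹ = 15: x ≡ 15·23 = 345 = 5·58 + 55, so x = 55.
Check: f(55) = 31·55 + 39 = 1744 = 30·58 + 4 ≡ 4 (mod 58).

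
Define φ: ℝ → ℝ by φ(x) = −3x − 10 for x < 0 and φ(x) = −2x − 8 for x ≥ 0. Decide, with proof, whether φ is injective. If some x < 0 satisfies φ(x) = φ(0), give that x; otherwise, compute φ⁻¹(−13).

-2/3

Both pieces are strictly decreasing (slopes −3 and −2), so each is injective on its own interval.
The left piece maps (−∞, 0) onto (−10, ∞); the right piece maps [0, ∞) onto (−∞, −8].
These images overlap. In particular φ(0) = −8 (right piece), and solving −3x − 10 = −8 on the left piece gives x = −2/3 < 0.
So φ(−2/3) = φ(0) with −2/3 ≠ 0, and φ is not injective. This x = −2/3 is the requested value below 0.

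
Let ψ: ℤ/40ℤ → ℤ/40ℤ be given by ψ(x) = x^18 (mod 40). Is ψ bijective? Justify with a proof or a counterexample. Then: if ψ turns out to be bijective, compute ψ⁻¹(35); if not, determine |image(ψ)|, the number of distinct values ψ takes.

ψ(4): Repeated squaring mod 40: 4^1 ≡ 4, 4^2 ≡ 4² = 16, 4^4 ≡ 16² = 256 ≡ 16, 4^8 ≡ 16² = 256 ≡ 16, 4^16 ≡ 16² = 256 ≡ 16. Since 18 = 16 + 2, 4^18 ≡ 16·16: 16·16 = 256 ≡ 16. So 4^18 ≡ 16 (mod 40).
ψ(6): Repeated squaring mod 40: 6^1 ≡ 6, 6^2 ≡ 6² = 36, 6^4 ≡ 36² = 1296 ≡ 16, 6^8 ≡ 16² = 256 ≡ 16, 6^16 ≡ 16² = 256 ≡ 16. Since 18 = 16 + 2, 6^18 ≡ 16·36: 16·36 = 576 ≡ 16. So 6^18 ≡ 16 (mod 40).
So ψ(4) = ψ(6) = 16 while 4 ≠ 6, therefore ψ is not injective, hence not bijective.
Since ψ is not bijective, we determine |image(ψ)|. Computing x^18 mod 40 for each x (by repeated squaring, reducing mod 40 at every step), the values ψ(0), ψ(1), …, ψ(39) are: 0, 1, 24, 9, 16, 25, 16, 9, 24, 1, 0, 1, 24, 9, 16, 25, 16, 9, 24, 1, 0, 1, 24, 9, 16, 25, 16, 9, 24, 1, 0, 1, 24, 9, 16, 25, 16, 9, 24, 1.
The distinct values are {0, 1, 9, 16, 24, 25}; there are 6 of them.

6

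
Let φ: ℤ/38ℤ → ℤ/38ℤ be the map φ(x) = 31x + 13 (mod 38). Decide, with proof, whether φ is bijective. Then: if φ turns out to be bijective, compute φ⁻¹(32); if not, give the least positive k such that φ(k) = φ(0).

19

If φ(u) = φ(v), then 31u ≡ 31v (mod 38). Because gcd(31, 38) = 1, we may cancel 31 to get u ≡ v (mod 38).
We now compute 31⁻¹ mod 38 explicitly. Euclid's algorithm: 38 = 1·31 + 7, 31 = 4·7 + 3, 7 = 2·3 + 1; back-substituting gives 1 = 27·31 − 22·38, so 31⁻¹ ≡ 27 (mod 38).
For any y ∈ ℤ/38ℤ, x = 27(y − 13) mod 38 satisfies φ(x) = 31·27(y − 13) + 13 ≡ y (since 31·27 ≡ 1 mod 38). So every y has a preimage.
Therefore φ is bijective.
Since φ is bijective, we find φ⁻¹(32): we need 31x ≡ 32 − 13 ≡ 19 (mod 38). Using 31⁻¹ = 27: x ≡ 27·19 = 513 = 13·38 + 19, so x = 19.
Check: φ(19) = 31·19 + 13 = 602 = 15·38 + 32 ≡ 32 (mod 38).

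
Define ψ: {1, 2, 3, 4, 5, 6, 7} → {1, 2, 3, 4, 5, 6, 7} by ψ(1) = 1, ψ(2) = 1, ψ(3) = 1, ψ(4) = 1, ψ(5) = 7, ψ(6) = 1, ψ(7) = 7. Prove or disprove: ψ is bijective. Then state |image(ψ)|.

ψ(1) = 1 = ψ(2) with 1 ≠ 2, so ψ is not injective, hence not bijective.
The image of ψ is {1, 7}, which has 2 elements.

2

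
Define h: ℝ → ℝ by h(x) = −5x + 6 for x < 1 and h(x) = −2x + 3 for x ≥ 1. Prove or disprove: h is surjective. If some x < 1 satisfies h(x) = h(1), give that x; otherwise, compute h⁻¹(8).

Both pieces are strictly decreasing (slopes −5 and −2), so each is injective on its own interval.
The left piece maps (−∞, 1) onto (1, ∞); the right piece maps [1, ∞) onto (−∞, 1].
These images together cover ℝ, so h is surjective.
Because the two images are disjoint, no x < 1 has h(x) = h(1), so we compute h⁻¹(8): 8 lies in (1, ∞), so solve −5x + 6 = 8: x = (8 − 6)/(−5) = −2/5.

-2/5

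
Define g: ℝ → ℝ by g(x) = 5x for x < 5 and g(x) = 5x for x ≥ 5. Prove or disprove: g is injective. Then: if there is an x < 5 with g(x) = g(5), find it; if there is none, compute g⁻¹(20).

Both pieces are strictly increasing (slopes 5 and 5), so each is injective on its own interval.
The left piece maps (−∞, 5) onto (−∞, 25); the right piece maps [5, ∞) onto [25, ∞).
These images are disjoint, so no value is attained by both pieces. So g is injective.
Because the two images are disjoint, no x < 5 has g(x) = g(5), so we compute g⁻¹(20): 20 lies in (−∞, 25), so solve 5x = 20: x = (20 − 0)/5 = 4.

4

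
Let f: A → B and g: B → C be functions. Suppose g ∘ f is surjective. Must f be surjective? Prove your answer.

not surjective

No. Take A = {0, 1, 2}, B = {0, 1, 2, 3, 4}, C = {0}, f(a) = 0 for every a ∈ A, and g(b) = 0 for every b ∈ B.
Then g ∘ f is surjective onto {0}, but 4 ∈ B has no preimage under f, so f is not surjective.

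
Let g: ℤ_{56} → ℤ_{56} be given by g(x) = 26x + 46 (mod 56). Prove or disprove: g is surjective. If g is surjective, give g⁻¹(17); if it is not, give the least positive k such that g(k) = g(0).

Recall: g is surjective if every y in the codomain equals g(x) for some x in the domain.
Since gcd(26, 56) = 2, we have 26x ≡ 0 (mod 2) for all x, so g(x) ≡ 0 (mod 2).
But 1 ≢ 0 (mod 2), so 1 ∈ ℤ_{56} has no preimage. Hence g is not surjective.
Since g is not surjective, we find the least positive k with g(k) = g(0): this means 26k ≡ 0 (mod 56), i.e. 56 ∣ 26k. Since gcd(26, 56) = 2, dividing through by 2 this holds exactly when 28 ∣ 13k, and as gcd(13, 28) = 1, exactly when 28 ∣ k.
The smallest positive such k is 28.

28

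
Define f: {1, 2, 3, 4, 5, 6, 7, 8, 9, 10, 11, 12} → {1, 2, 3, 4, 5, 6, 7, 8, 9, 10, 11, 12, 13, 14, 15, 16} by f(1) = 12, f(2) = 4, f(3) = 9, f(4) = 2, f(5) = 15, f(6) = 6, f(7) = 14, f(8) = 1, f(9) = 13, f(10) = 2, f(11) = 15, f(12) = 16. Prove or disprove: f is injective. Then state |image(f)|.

f(4) = 2 = f(10) with 4 ≠ 10, so f is not injective.
The image of f is {1, 2, 4, 6, 9, 12, 13, 14, 15, 16}, which has 10 elements.

10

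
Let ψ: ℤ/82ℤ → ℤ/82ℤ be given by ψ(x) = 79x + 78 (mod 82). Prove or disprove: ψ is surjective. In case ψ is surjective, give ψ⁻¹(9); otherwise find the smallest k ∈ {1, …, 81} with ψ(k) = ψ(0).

Since gcd(79, 82) = 1, 79 is invertible modulo 82. Euclid's algorithm: 82 = 1·79 + 3, 79 = 26·3 + 1; back-substituting gives 1 = 27·79 − 26·82, so 79⁻¹ ≡ 27 (mod 82).
Then y ↦ 27(y − 78) is a two-sided inverse to ψ, so every y ∈ ℤ/82ℤ has a preimage.
Hence ψ is surjective.
Since ψ is surjective, we find ψ⁻¹(9): we need 79x ≡ 9 − 78 ≡ 13 (mod 82). Using 79⁻¹ = 27: x ≡ 27·13 = 351 = 4·82 + 23, so x = 23.
Check: ψ(23) = 79·23 + 78 = 1895 = 23·82 + 9 ≡ 9 (mod 82).

23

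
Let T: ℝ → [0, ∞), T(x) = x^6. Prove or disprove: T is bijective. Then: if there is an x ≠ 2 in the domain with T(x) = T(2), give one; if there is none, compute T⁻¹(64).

-2

T(2) = 64 = (−2)^6 = T(−2) (since 6 is even), with 2 ≠ −2. So T is not injective, hence not bijective.
For the follow-up, such an x exists: taking x = −2 ∈ ℝ gives T(−2) = 64 = T(2) with −2 ≠ 2.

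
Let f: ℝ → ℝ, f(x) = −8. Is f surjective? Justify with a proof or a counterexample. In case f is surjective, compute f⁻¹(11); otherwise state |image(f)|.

1

f(x) = −8 for all x, so −7 has no preimage and f is not surjective.
Since f is not surjective, we state |image(f)|: the image of f is {−8}, which has 1 element.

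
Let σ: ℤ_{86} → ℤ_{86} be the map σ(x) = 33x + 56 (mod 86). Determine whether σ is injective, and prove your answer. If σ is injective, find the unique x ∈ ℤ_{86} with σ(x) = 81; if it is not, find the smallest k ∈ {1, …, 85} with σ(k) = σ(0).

19

Recall: σ is injective if σ(u) = σ(v) implies u = v.
If σ(u) = σ(v), then 33u ≡ 33v (mod 86). Because gcd(33, 86) = 1, we may cancel 33 to get u ≡ v (mod 86).
Hence σ is injective.
We now compute 33⁻¹ mod 86 explicitly. Euclid's algorithm: 86 = 2·33 + 20, 33 = 1·20 + 13, 20 = 1·13 + 7, 13 = 1·7 + 6, 7 = 1·6 + 1; back-substituting gives 1 = 73·33 − 28·86, so 33⁻¹ ≡ 73 (mod 86).
Since σ is injective, we find σ⁻¹(81): we need 33x ≡ 81 − 56 ≡ 25 (mod 86). Using 33⁻¹ = 73: x ≡ 73·25 = 1825 = 21·86 + 19, so x = 19.
Check: σ(19) = 33·19 + 56 = 683 = 7·86 + 81 ≡ 81 (mod 86).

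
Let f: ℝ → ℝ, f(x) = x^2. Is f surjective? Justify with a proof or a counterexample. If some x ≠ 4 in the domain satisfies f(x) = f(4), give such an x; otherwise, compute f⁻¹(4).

Since 2 is even, x^2 ≥ 0 for all x ∈ ℝ, so −1 ∈ ℝ has no preimage. Hence f is not surjective.
For the follow-up, such an x exists: taking x = −4 ∈ ℝ gives f(−4) = 16 = f(4) with −4 ≠ 4.

-4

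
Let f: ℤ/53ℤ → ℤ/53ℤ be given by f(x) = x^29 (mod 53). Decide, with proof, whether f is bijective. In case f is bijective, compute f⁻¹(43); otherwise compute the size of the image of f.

Since 53 is prime, the nonzero elements of ℤ/53ℤ form a cyclic group of order 52.
As gcd(29, 52) = 1, raising to the 29th power is a bijection on this group: if x_1^29 ≡ x_2^29 then (x_1x_2^{−1})^29 = 1, and the only element of order dividing gcd(29, 52) = 1 is 1, so x_1 = x_2.
With f(0) = 0 this makes f injective on all of ℤ/53ℤ, hence bijective (finite equal-size domain and codomain). In particular f is bijective.
Since f is bijective, we find the preimage of 43. The inverse of x ↦ x^29 on (ℤ/53ℤ)^× is x ↦ x^9, because 29·9 = 261 = 5·52 + 1 ≡ 1 (mod 52) and x^{52} = 1 for x ≠ 0 (Fermat). So f⁻¹(43) = 43^9 mod 53.
Repeated squaring mod 53: 43^1 ≡ 43, 43^2 ≡ 43² = 1849 ≡ 47, 43^4 ≡ 47² = 2209 ≡ 36, 43^8 ≡ 36² = 1296 ≡ 24. Since 9 = 8 + 1, 43^9 ≡ 24·43: 24·43 = 1032 ≡ 25. So 43^9 ≡ 25 (mod 53).
Hence f⁻¹(43) = 25.

25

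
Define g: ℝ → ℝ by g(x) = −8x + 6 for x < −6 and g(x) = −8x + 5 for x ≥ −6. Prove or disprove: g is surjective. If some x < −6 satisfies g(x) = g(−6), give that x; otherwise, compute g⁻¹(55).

Both pieces are strictly decreasing (slopes −8 and −8), so each is injective on its own interval.
The left piece maps (−∞, −6) onto (54, ∞); the right piece maps [−6, ∞) onto (−∞, 53].
The union (54, ∞) ∪ (−∞, 53] omits the interval between 54 and 53; in particular 54 has no preimage. So g is not surjective.
Because the two images are disjoint, no x < −6 has g(x) = g(−6), so we compute g⁻¹(55): 55 lies in (54, ∞), so solve −8x + 6 = 55: x = (55 − 6)/(−8) = −49/8.

-49/8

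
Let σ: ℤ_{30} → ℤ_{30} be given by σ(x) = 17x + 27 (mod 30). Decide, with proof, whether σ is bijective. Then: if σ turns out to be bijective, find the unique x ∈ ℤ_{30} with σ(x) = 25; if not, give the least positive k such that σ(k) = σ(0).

14

Suppose σ(s) = σ(t) in ℤ_{30}. Then 17s + 27 ≡ 17t + 27 (mod 30), therefore 17(s − t) ≡ 0 (mod 30).
Since gcd(17, 30) = 1, 17 is invertible modulo 30, so s − t ≡ 0 (mod 30), i.e. s = t.
We now compute 17⁻¹ mod 30 explicitly. Euclid's algorithm: 30 = 1·17 + 13, 17 = 1·13 + 4, 13 = 3·4 + 1; back-substituting gives 1 = 23·17 − 13·30, so 17⁻¹ ≡ 23 (mod 30).
For any y ∈ ℤ_{30}, x = 23(y − 27) mod 30 satisfies σ(x) = 17·23(y − 27) + 27 ≡ y (since 17·23 ≡ 1 mod 30). So every y has a preimage.
So σ is bijective.
Since σ is bijective, we compute σ⁻¹(25): solve 17x + 27 ≡ 25 (mod 30), i.e. 17x ≡ 28 (mod 30).
Multiplying by 17⁻¹ = 23 gives x ≡ 23·28 = 644 = 21·30 + 14 ≡ 14 (mod 30).
Check: σ(14) = 17·14 + 27 = 265 = 8·30 + 25 ≡ 25 (mod 30).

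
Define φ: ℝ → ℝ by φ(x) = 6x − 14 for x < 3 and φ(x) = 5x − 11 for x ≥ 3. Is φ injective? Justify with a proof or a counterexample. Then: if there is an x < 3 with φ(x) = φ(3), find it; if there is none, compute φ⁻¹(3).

Both pieces are strictly increasing (slopes 6 and 5), so each is injective on its own interval.
The left piece maps (−∞, 3) onto (−∞, 4); the right piece maps [3, ∞) onto [4, ∞).
These images are disjoint, so no value is attained by both pieces. Therefore φ is injective.
Because the two images are disjoint, no x < 3 has φ(x) = φ(3), so we compute φ⁻¹(3): 3 lies in (−∞, 4), so solve 6x − 14 = 3: x = (3 + 14)/6 = 17/6.

17/6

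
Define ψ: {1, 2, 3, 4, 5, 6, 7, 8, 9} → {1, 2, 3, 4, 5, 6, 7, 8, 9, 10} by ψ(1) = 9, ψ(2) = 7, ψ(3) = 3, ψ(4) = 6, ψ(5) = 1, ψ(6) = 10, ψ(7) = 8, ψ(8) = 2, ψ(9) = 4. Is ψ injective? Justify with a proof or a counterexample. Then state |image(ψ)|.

The values ψ(1), …, ψ(9) are 9, 7, 3, 6, 1, 10, 8, 2, 4 — all distinct.
So ψ(s) = ψ(t) only when s = t, and ψ is injective.
The image of ψ is {1, 2, 3, 4, 6, 7, 8, 9, 10}, which has 9 elements.

9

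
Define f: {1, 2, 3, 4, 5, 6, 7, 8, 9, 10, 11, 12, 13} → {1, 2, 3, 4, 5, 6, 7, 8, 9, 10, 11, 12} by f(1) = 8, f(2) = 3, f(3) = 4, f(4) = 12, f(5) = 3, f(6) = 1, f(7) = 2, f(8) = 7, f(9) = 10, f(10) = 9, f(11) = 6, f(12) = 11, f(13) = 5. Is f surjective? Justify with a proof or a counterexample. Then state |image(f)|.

Every element of the codomain has a preimage: 1 = f(6), 2 = f(7), 3 = f(2), 4 = f(3), 5 = f(13), 6 = f(11), 7 = f(8), 8 = f(1), 9 = f(10), 10 = f(9), 11 = f(12), 12 = f(4).
So f is surjective.
The image of f is {1, 2, 3, 4, 5, 6, 7, 8, 9, 10, 11, 12}, which has 12 elements.

12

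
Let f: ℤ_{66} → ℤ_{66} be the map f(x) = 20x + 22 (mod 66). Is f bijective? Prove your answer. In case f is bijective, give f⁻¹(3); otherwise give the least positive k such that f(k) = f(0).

We have gcd(20, 66) = 2 > 1. Taking s = 0 and t = 33: f(0) = 22 and f(33) = 20·33 + 22 = 682 ≡ 22 (mod 66).
So f(0) = f(33) while 0 ≠ 33, so f is not injective, hence not bijective.
Since f is not bijective, we find the least positive k with f(k) = f(0): this means 20k ≡ 0 (mod 66), i.e. 66 ∣ 20k. Since gcd(20, 66) = 2, dividing through by 2 this holds exactly when 33 ∣ 10k, and as gcd(10, 33) = 1, exactly when 33 ∣ k.
The smallest positive such k is 33.

33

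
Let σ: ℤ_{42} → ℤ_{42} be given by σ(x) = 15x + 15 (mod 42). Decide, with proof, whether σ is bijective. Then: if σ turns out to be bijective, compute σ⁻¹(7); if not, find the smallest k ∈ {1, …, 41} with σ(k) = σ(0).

14

We have gcd(15, 42) = 3 > 1. Taking x_1 = 0 and x_2 = 14: σ(0) = 15 and σ(14) = 15·14 + 15 = 225 ≡ 15 (mod 42).
So σ(0) = σ(14) while 0 ≠ 14, so σ is not injective, hence not bijective.
Since σ is not bijective, we find the least positive k with σ(k) = σ(0): this means 15k ≡ 0 (mod 42), i.e. 42 ∣ 15k. Since gcd(15, 42) = 3, dividing through by 3 this holds exactly when 14 ∣ 5k, and as gcd(5, 14) = 1, exactly when 14 ∣ k.
The smallest positive such k is 14.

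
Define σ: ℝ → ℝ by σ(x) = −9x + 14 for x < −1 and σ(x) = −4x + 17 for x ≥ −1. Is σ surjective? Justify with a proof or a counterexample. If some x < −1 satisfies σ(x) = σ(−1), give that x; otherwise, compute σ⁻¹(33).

Both pieces are strictly decreasing (slopes −9 and −4), so each is injective on its own interval.
The left piece maps (−∞, −1) onto (23, ∞); the right piece maps [−1, ∞) onto (−∞, 21].
The union (23, ∞) ∪ (−∞, 21] omits the interval between 23 and 21; in particular 23 has no preimage. So σ is not surjective.
Because the two images are disjoint, no x < −1 has σ(x) = σ(−1), so we compute σ⁻¹(33): 33 lies in (23, ∞), so solve −9x + 14 = 33: x = (33 − 14)/(−9) = −19/9.

-19/9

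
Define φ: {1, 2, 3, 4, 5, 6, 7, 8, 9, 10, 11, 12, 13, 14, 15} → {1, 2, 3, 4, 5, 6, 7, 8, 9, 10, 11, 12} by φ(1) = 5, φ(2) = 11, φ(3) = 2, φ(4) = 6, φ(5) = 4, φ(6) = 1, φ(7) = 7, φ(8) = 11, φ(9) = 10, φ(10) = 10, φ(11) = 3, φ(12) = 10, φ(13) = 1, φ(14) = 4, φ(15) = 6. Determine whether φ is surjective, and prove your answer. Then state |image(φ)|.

9

No element maps to 8, so φ is not surjective.
The image of φ is {1, 2, 3, 4, 5, 6, 7, 10, 11}, which has 9 elements.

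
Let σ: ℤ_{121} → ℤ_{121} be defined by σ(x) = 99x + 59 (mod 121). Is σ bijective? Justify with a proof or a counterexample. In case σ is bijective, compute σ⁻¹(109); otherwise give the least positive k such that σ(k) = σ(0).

Recall that injectivity means: for all s, t in the domain, σ(s) = σ(t) implies s = t.
We have gcd(99, 121) = 11 > 1. Taking s = 0 and t = 11: σ(0) = 59 and σ(11) = 99·11 + 59 = 1148 ≡ 59 (mod 121).
So σ(0) = σ(11) while 0 ≠ 11, therefore σ is not injective, hence not bijective.
Since σ is not bijective, we find the least positive k with σ(k) = σ(0): this means 99k ≡ 0 (mod 121), i.e. 121 ∣ 99k. Since gcd(99, 121) = 11, dividing through by 11 this holds exactly when 11 ∣ 9k, and as gcd(9, 11) = 1, exactly when 11 ∣ k.
The smallest positive such k is 11.

11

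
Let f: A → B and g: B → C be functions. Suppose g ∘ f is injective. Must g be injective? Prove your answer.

No. Take A = {0, 1, 2}, B = {0, 1, 2, 3}, C = {0, 1, 2, 3}, f(a) = a for each a ∈ A, and g(b) = 2 if b ∈ {2, 3} else g(b) = b.
Then g ∘ f = f is injective (A ⊂ B and f is the inclusion), but g(2) = g(3) = 2 with 2 ≠ 3, so g is not injective.

not injective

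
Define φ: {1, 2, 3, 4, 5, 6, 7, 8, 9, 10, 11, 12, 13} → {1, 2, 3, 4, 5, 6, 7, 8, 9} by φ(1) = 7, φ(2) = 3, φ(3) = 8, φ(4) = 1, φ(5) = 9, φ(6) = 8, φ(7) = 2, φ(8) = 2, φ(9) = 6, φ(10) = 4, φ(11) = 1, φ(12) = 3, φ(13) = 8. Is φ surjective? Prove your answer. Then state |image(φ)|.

8

No element maps to 5, so φ is not surjective.
The image of φ is {1, 2, 3, 4, 6, 7, 8, 9}, which has 8 elements.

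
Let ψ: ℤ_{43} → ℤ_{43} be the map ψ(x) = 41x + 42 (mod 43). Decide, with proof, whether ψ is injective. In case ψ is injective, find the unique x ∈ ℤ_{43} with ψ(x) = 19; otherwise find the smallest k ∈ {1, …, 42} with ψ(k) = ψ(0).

By definition, ψ is injective if ψ(x_1) = ψ(x_2) implies x_1 = x_2.
If ψ(x_1) = ψ(x_2), then 41x_1 ≡ 41x_2 (mod 43). Because gcd(41, 43) = 1, we may cancel 41 to get x_1 ≡ x_2 (mod 43).
Thus ψ is injective.
We now compute 41⁻¹ mod 43 explicitly. Euclid's algorithm: 43 = 1·41 + 2, 41 = 20·2 + 1; back-substituting gives 1 = 21·41 − 20·43, so 41⁻¹ ≡ 21 (mod 43).
Since ψ is injective, we find ψ⁻¹(19): we need 41x ≡ 19 − 42 ≡ 20 (mod 43). Using 41⁻¹ = 21: x ≡ 21·20 = 420 = 9·43 + 33, so x = 33.
Check: ψ(33) = 41·33 + 42 = 1395 = 32·43 + 19 ≡ 19 (mod 43).

33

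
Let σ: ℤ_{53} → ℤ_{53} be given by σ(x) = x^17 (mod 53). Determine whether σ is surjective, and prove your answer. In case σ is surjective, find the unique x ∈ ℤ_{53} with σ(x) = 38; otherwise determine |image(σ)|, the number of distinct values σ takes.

Since 53 is prime, the nonzero elements of ℤ_{53} form a cyclic group of order 52.
As gcd(17, 52) = 1, raising to the 17th power is a bijection on this group: if x_1^17 ≡ x_2^17 then (x_1x_2^{−1})^17 = 1, and the only element of order dividing gcd(17, 52) = 1 is 1, so x_1 = x_2.
With σ(0) = 0 this makes σ injective on all of ℤ_{53}, hence bijective (finite equal-size domain and codomain). In particular σ is surjective.
Since σ is surjective, we find the preimage of 38. The inverse of x ↦ x^17 on (ℤ_{53})^× is x ↦ x^49, because 17·49 = 833 = 16·52 + 1 ≡ 1 (mod 52) and x^{52} = 1 for x ≠ 0 (Fermat). So σ⁻¹(38) = 38^49 mod 53.
Repeated squaring mod 53: 38^1 ≡ 38, 38^2 ≡ 38² = 1444 ≡ 13, 38^4 ≡ 13² = 169 ≡ 10, 38^8 ≡ 10² = 100 ≡ 47, 38^16 ≡ 47² = 2209 ≡ 36, 38^32 ≡ 36² = 1296 ≡ 24. Since 49 = 32 + 16 + 1, 38^49 ≡ 24·36·38: 24·36 = 864 ≡ 16, then 16·38 = 608 ≡ 25. So 38^49 ≡ 25 (mod 53).
Hence σ⁻¹(38) = 25.

25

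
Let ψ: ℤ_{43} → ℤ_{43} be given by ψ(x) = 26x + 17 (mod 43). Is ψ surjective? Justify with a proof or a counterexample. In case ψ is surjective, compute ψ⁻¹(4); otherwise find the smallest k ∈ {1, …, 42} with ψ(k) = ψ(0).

21

Since gcd(26, 43) = 1, 26 is invertible modulo 43. Euclid's algorithm: 43 = 1·26 + 17, 26 = 1·17 + 9, 17 = 1·9 + 8, 9 = 1·8 + 1; back-substituting gives 1 = 5·26 − 3·43, so 26⁻¹ ≡ 5 (mod 43).
For any y ∈ ℤ_{43}, x = 5(y − 17) mod 43 satisfies ψ(x) = 26·5(y − 17) + 17 ≡ y (since 26·5 ≡ 1 mod 43). So every y has a preimage.
Thus ψ is surjective.
Since ψ is surjective, we find ψ⁻¹(4): we need 26x ≡ 4 − 17 ≡ 30 (mod 43). Using 26⁻¹ = 5: x ≡ 5·30 = 150 = 3·43 + 21, so x = 21.
Check: ψ(21) = 26·21 + 17 = 563 = 13·43 + 4 ≡ 4 (mod 43).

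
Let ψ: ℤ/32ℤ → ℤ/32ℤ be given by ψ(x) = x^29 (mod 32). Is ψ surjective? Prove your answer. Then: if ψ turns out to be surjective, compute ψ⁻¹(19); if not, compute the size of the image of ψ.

ψ(0) = 0^29 = 0.
ψ(2): Repeated squaring mod 32: 2^1 ≡ 2, 2^2 ≡ 2² = 4, 2^4 ≡ 4² = 16, 2^8 ≡ 16² = 256 ≡ 0, 2^16 ≡ 0² = 0. Since 29 = 16 + 8 + 4 + 1, 2^29 ≡ 0·0·16·2: 0·0 = 0, then 0·16 = 0, then 0·2 = 0. So 2^29 ≡ 0 (mod 32).
So ψ(0) = ψ(2) = 0 while 0 ≠ 2, thus ψ is not injective.
A non-injective map from the 32-element set ℤ/32ℤ to itself takes at most 31 distinct values, so it cannot be surjective. Thus ψ is not surjective.
Since ψ is not surjective, we determine |image(ψ)|. Computing x^29 mod 32 for each x (by repeated squaring, reducing mod 32 at every step), the values ψ(0), ψ(1), …, ψ(31) are: 0, 1, 0, 19, 0, 21, 0, 7, 0, 9, 0, 27, 0, 29, 0, 15, 0, 17, 0, 3, 0, 5, 0, 23, 0, 25, 0, 11, 0, 13, 0, 31.
The distinct values are {0, 1, 3, 5, 7, 9, 11, 13, 15, 17, 19, 21, 23, 25, 27, 29, 31}; there are 17 of them.

17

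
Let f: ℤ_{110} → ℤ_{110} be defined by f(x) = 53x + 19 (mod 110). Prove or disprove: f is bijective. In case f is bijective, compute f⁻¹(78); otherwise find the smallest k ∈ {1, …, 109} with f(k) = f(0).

Recall: f is injective if f(s) = f(t) implies s = t.
If f(s) = f(t), then 53s ≡ 53t (mod 110). Because gcd(53, 110) = 1, we may cancel 53 to get s ≡ t (mod 110).
We now compute 53⁻¹ mod 110 explicitly. Euclid's algorithm: 110 = 2·53 + 4, 53 = 13·4 + 1; back-substituting gives 1 = 27·53 − 13·110, so 53⁻¹ ≡ 27 (mod 110).
For any y ∈ ℤ_{110}, x = 27(y − 19) mod 110 satisfies f(x) = 53·27(y − 19) + 19 ≡ y (since 53·27 ≡ 1 mod 110). So every y has a preimage.
So f is bijective.
Since f is bijective, we compute f⁻¹(78): solve 53x + 19 ≡ 78 (mod 110), i.e. 53x ≡ 59 (mod 110).
Multiplying by 53⁻¹ = 27 gives x ≡ 27·59 = 1593 = 14·110 + 53 ≡ 53 (mod 110).
Check: f(53) = 53·53 + 19 = 2828 = 25·110 + 78 ≡ 78 (mod 110).

53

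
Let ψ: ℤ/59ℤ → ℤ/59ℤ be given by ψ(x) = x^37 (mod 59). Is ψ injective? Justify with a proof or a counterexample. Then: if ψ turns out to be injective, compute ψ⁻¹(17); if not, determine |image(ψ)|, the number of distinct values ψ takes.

Since 59 is prime, the nonzero elements of ℤ/59ℤ form a cyclic group of order 58.
As gcd(37, 58) = 1, raising to the 37th power is a bijection on this group: if a^37 ≡ b^37 then (ab^{−1})^37 = 1, and the only element of order dividing gcd(37, 58) = 1 is 1, so a = b.
With ψ(0) = 0 this makes ψ injective on all of ℤ/59ℤ, hence bijective (finite equal-size domain and codomain). In particular ψ is injective.
Since ψ is injective, we find the preimage of 17. The inverse of x ↦ x^37 on (ℤ/59ℤ)^× is x ↦ x^11, because 37·11 = 407 = 7·58 + 1 ≡ 1 (mod 58) and x^{58} = 1 for x ≠ 0 (Fermat). So ψ⁻¹(17) = 17^11 mod 59.
Repeated squaring mod 59: 17^1 ≡ 17, 17^2 ≡ 17² = 289 ≡ 53, 17^4 ≡ 53² = 2809 ≡ 36, 17^8 ≡ 36² = 1296 ≡ 57. Since 11 = 8 + 2 + 1, 17^11 ≡ 57·53·17: 57·53 = 3021 ≡ 12, then 12·17 = 204 ≡ 27. So 17^11 ≡ 27 (mod 59).
Hence ψ⁻¹(17) = 27.

27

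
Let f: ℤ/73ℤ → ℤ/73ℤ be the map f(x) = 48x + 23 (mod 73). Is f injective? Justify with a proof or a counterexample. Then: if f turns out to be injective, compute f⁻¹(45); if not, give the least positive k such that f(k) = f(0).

If f(a) = f(b), then 48a ≡ 48b (mod 73). Because gcd(48, 73) = 1, we may cancel 48 to get a ≡ b (mod 73).
So f is injective.
We now compute 48⁻¹ mod 73 explicitly. Euclid's algorithm: 73 = 1·48 + 25, 48 = 1·25 + 23, 25 = 1·23 + 2, 23 = 11·2 + 1; back-substituting gives 1 = 35·48 − 23·73, so 48⁻¹ ≡ 35 (mod 73).
Since f is injective, we find f⁻¹(45): we need 48x ≡ 45 − 23 ≡ 22 (mod 73). Using 48⁻¹ = 35: x ≡ 35·22 = 770 = 10·73 + 40, so x = 40.
Check: f(40) = 48·40 + 23 = 1943 = 26·73 + 45 ≡ 45 (mod 73).

40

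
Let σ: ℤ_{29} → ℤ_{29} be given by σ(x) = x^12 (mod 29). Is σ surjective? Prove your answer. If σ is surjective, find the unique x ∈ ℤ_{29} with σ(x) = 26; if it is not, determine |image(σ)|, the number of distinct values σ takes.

σ(2): Repeated squaring mod 29: 2^1 ≡ 2, 2^2 ≡ 2² = 4, 2^4 ≡ 4² = 16, 2^8 ≡ 16² = 256 ≡ 24. Since 12 = 8 + 4, 2^12 ≡ 24·16: 24·16 = 384 ≡ 7. So 2^12 ≡ 7 (mod 29).
σ(5): Repeated squaring mod 29: 5^1 ≡ 5, 5^2 ≡ 5² = 25, 5^4 ≡ 25² = 625 ≡ 16, 5^8 ≡ 16² = 256 ≡ 24. Since 12 = 8 + 4, 5^12 ≡ 24·16: 24·16 = 384 ≡ 7. So 5^12 ≡ 7 (mod 29).
So σ(2) = σ(5) = 7 while 2 ≠ 5, hence σ is not injective.
A non-injective map from the 29-element set ℤ_{29} to itself takes at most 28 distinct values, so it cannot be surjective. Therefore σ is not surjective.
Since σ is not surjective, we determine |image(σ)|. Computing x^12 mod 29 for each x (by repeated squaring, reducing mod 29 at every step), the values σ(0), σ(1), …, σ(28) are: 0, 1, 7, 16, 20, 7, 25, 16, 24, 24, 20, 23, 1, 23, 25, 25, 23, 1, 23, 20, 24, 24, 16, 25, 7, 20, 16, 7, 1.
The distinct values are {0, 1, 7, 16, 20, 23, 24, 25}; there are 8 of them.

8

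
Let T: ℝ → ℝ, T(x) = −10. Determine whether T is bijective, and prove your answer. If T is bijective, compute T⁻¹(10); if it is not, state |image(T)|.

By definition, T is injective when T(a) = T(b) forces a = b.
T(0) = −10 = T(1) with 0 ≠ 1, so T is not injective, hence not bijective.
Since T is not bijective, we state |image(T)|: the image of T is {−10}, which has 1 element.

1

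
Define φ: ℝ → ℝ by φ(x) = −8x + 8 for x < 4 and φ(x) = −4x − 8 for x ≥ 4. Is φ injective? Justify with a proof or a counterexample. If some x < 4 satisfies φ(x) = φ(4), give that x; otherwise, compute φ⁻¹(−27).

19/4

Both pieces are strictly decreasing (slopes −8 and −4), so each is injective on its own interval.
The left piece maps (−∞, 4) onto (−24, ∞); the right piece maps [4, ∞) onto (−∞, −24].
These images are disjoint, so no value is attained by both pieces. Hence φ is injective.
Because the two images are disjoint, no x < 4 has φ(x) = φ(4), so we compute φ⁻¹(−27): −27 lies in (−∞, −24], so solve −4x − 8 = −27: x = (−27 + 8)/(−4) = 19/4.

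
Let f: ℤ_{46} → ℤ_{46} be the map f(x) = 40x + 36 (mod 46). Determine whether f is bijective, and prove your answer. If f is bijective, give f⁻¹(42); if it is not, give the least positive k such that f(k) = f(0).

We have gcd(40, 46) = 2 > 1. Taking s = 0 and t = 23: f(0) = 36 and f(23) = 40·23 + 36 = 956 ≡ 36 (mod 46).
So f(0) = f(23) while 0 ≠ 23, so f is not injective, hence not bijective.
Since f is not bijective, we find the least positive k with f(k) = f(0): this means 40k ≡ 0 (mod 46), i.e. 46 ∣ 40k. Since gcd(40, 46) = 2, dividing through by 2 this holds exactly when 23 ∣ 20k, and as gcd(20, 23) = 1, exactly when 23 ∣ k.
The smallest positive such k is 23.

23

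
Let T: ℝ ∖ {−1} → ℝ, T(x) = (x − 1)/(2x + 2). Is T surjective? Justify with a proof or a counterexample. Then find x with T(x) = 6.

-13/11

If T(x) = 1/2, cross-multiplying gives 2(x − 1) = 1(2x + 2), which simplifies to −2 = 2 — false.  So 1/2 has no preimage and T is not surjective.
Solving T(x) = 6: cross-multiplying gives x − 1 = 6(2x + 2), which rearranges to −11x = 13, so x = −13/11.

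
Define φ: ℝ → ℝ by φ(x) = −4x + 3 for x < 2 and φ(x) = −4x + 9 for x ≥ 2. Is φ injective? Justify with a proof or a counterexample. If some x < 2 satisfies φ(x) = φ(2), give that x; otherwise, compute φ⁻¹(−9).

1/2

Both pieces are strictly decreasing (slopes −4 and −4), so each is injective on its own interval.
The left piece maps (−∞, 2) onto (−5, ∞); the right piece maps [2, ∞) onto (−∞, 1].
These images overlap. In particular φ(2) = 1 (right piece), and solving −4x + 3 = 1 on the left piece gives x = 1/2 < 2.
So φ(1/2) = φ(2) with 1/2 ≠ 2, and φ is not injective. This x = 1/2 is the requested value below 2.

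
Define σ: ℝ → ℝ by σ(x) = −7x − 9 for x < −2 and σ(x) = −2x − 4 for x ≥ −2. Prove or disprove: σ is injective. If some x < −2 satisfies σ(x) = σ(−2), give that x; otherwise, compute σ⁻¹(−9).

Both pieces are strictly decreasing (slopes −7 and −2), so each is injective on its own interval.
The left piece maps (−∞, −2) onto (5, ∞); the right piece maps [−2, ∞) onto (−∞, 0].
These images are disjoint, so no value is attained by both pieces. Hence σ is injective.
Because the two images are disjoint, no x < −2 has σ(x) = σ(−2), so we compute σ⁻¹(−9): −9 lies in (−∞, 0], so solve −2x − 4 = −9: x = (−9 + 4)/(−2) = 5/2.

5/2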